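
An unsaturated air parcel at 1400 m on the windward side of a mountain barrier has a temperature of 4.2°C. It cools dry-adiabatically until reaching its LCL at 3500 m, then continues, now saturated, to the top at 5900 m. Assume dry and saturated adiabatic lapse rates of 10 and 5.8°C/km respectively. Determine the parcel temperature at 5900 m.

1400–3500 m, dry: Δz = 2.1 km ⇒ ΔT = -21°C; T = -16.8°C
3500–5900 m, saturated: Δz = 2.4 km ⇒ ΔT = -13.92°C; T = -30.72°C

-30.72°C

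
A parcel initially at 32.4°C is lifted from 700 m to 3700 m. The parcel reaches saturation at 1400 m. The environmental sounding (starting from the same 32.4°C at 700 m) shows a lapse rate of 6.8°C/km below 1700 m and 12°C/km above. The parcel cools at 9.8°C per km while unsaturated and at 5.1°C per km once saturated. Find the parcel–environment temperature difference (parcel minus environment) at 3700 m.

+12.21°C (parcel warmer than environment)

Parcel:
  700–1400 m, dry: Δz = 0.7 km ⇒ ΔT = -6.86°C; T = 25.54°C
  1400–3700 m, saturated: Δz = 2.3 km ⇒ ΔT = -11.73°C; T = 13.81°C
Environment:
  700–1700 m, environment, lower layer: Δz = 1 km ⇒ ΔT = -6.8°C; T = 25.6°C
  1700–3700 m, environment, upper layer: Δz = 2 km ⇒ ΔT = -24°C; T = 1.6°C
T_parcel − T_env = 13.81 − 1.6 = +12.21°C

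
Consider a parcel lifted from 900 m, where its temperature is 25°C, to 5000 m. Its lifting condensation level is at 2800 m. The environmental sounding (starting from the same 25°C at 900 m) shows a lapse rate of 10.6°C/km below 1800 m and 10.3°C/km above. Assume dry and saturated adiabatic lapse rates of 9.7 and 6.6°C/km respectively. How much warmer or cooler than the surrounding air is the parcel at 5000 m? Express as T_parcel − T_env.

+9.55°C (parcel warmer than environment)

Parcel:
  From 900 m to 2800 m (dry): cools by 9.7 × 1.9 = 18.43°C, giving 6.57°C.
  From 2800 m to 5000 m (saturated): cools by 6.6 × 2.2 = 14.52°C, giving -7.95°C.
Environment:
  From 900 m to 1800 m (environment, lower layer): cools by 10.6 × 0.9 = 9.54°C, giving 15.46°C.
  From 1800 m to 5000 m (environment, upper layer): cools by 10.3 × 3.2 = 32.96°C, giving -17.5°C.
T_parcel − T_env = -7.95 − (-17.5) = +9.55°C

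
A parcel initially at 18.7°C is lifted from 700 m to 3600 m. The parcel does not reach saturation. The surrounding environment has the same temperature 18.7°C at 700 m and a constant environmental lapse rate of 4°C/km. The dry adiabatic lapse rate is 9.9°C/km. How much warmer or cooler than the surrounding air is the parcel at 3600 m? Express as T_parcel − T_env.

Parcel:
  700 → 3600 m (dry, 9.9°C/km): ΔT = -9.9 × 2.9 = -28.71°C → T = -10.01°C
Environment:
  700 → 3600 m (environment, 4°C/km): ΔT = -4 × 2.9 = -11.6°C → T = 7.1°C
T_parcel − T_env = -10.01 − 7.1 = -17.11°C

-17.11°C (parcel cooler than environment)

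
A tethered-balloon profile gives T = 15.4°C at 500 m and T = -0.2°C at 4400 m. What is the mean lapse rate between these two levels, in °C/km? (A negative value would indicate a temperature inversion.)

4°C/km

Γ = −ΔT/Δz = (15.4 − (-0.2)) / (4400 − 500) m
  = 15.6°C / 3.9 km = 4°C/km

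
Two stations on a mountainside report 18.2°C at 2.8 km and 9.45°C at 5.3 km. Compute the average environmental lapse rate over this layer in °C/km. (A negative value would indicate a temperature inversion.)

Γ = −ΔT/Δz = (18.2 − 9.45) / (5300 − 2800) m
  = 8.75°C / 2.5 km = 3.5°C/km

3.5°C/km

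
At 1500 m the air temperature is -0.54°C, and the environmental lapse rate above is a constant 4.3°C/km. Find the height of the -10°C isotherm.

3700 m

Height above start = (-0.54 − (-10)) / 4.3 = 2.2 km
Altitude = 1500 m + 2200 m = 3700 m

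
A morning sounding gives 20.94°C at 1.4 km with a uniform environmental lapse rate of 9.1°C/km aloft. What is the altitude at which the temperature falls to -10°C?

Height above start = (20.94 − (-10)) / 9.1 = 3.4 km
Altitude = 1400 m + 3400 m = 4800 m

4.8 km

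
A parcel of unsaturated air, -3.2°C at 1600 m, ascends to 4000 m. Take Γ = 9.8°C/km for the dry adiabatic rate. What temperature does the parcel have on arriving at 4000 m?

-26.72°C

1600 → 4000 m (dry adiabatic, 9.8°C/km): ΔT = -9.8 × 2.4 = -23.52°C → T = -26.72°C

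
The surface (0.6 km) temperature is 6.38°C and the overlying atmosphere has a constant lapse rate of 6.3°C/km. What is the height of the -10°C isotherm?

Height above start = (6.38 − (-10)) / 6.3 = 2.6 km
Altitude = 600 m + 2600 m = 3200 m

3.2 km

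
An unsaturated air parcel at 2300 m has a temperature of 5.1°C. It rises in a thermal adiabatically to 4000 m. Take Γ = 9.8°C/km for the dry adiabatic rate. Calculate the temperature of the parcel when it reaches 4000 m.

2300–4000 m, dry adiabatic: Δz = 1.7 km ⇒ ΔT = -16.66°C; T = -11.56°C

-11.56°C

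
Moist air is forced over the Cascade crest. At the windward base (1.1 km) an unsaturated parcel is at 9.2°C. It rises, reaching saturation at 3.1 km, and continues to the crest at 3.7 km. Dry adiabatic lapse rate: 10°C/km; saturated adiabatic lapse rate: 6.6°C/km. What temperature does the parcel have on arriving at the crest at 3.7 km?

1100–3100 m, dry: Δz = 2 km ⇒ ΔT = -20°C; T = -10.8°C
3100–3700 m, saturated: Δz = 0.6 km ⇒ ΔT = -3.96°C; T = -14.76°C

-14.76°C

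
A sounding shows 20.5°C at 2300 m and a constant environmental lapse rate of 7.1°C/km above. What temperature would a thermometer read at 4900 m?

2300–4900 m, environmental: Δz = 2.6 km ⇒ ΔT = -18.46°C; T = 2.04°C

2.04°C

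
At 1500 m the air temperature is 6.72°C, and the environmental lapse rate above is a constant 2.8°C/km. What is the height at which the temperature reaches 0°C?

Height above start = (6.72 − 0) / 2.8 = 2.4 km
Altitude = 1500 m + 2400 m = 3900 m

3900 m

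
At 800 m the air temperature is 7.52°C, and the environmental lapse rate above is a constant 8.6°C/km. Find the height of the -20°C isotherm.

4000 m

Height above start = (7.52 − (-20)) / 8.6 = 3.2 km
Altitude = 800 m + 3200 m = 4000 m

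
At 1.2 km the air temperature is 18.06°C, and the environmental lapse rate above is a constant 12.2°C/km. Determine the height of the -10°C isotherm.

3.5 km

Height above start = (18.06 − (-10)) / 12.2 = 2.3 km
Altitude = 1200 m + 2300 m = 3500 m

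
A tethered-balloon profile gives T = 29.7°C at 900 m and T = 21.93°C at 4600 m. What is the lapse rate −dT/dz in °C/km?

Γ = −ΔT/Δz = (29.7 − 21.93) / (4600 − 900) m
  = 7.77°C / 3.7 km = 2.1°C/km

2.1°C/km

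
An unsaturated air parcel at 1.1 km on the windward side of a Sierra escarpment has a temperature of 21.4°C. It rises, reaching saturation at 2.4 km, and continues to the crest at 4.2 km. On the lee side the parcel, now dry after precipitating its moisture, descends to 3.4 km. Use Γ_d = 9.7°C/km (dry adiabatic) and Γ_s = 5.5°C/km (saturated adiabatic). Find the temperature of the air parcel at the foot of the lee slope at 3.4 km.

6.65°C

Dry to 2400 m: -9.7 × 1.3 km = -12.61°C, so T = 8.79°C.
Saturated to 4200 m: -5.5 × 1.8 km = -9.9°C, so T = -1.11°C.
Dry descent to 3400 m: +9.7 × 0.8 km = +7.76°C, so T = 6.65°C.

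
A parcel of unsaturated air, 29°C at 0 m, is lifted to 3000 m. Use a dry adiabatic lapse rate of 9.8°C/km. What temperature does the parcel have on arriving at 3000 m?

-0.4°C

Dry adiabatic to 3000 m: -9.8 × 3 km = -29.4°C, so T = -0.4°C.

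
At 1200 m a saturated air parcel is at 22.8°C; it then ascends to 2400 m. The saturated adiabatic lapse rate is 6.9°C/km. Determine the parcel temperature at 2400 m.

From 1200 m to 2400 m (saturated adiabatic): cools by 6.9 × 1.2 = 8.28°C, giving 14.52°C.

14.52°C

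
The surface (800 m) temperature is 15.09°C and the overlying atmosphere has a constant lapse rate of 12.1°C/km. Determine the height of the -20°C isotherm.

Height above start = (15.09 − (-20)) / 12.1 = 2.9 km
Altitude = 800 m + 2900 m = 3700 m

3700 m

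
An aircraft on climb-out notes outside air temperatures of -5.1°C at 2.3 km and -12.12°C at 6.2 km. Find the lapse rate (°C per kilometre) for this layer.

Γ = −ΔT/Δz = (-5.1 − (-12.12)) / (6200 − 2300) m
  = 7.02°C / 3.9 km = 1.8°C/km

1.8°C/km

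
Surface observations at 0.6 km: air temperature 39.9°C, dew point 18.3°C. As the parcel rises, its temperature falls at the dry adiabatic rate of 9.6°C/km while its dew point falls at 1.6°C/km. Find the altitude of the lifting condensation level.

T and T_d converge at 9.6 − 1.6 = 8°C per km
Height above start = (39.9 − 18.3) / 8 = 2.7 km
LCL altitude = 600 m + 2700 m = 3300 m

3.3 km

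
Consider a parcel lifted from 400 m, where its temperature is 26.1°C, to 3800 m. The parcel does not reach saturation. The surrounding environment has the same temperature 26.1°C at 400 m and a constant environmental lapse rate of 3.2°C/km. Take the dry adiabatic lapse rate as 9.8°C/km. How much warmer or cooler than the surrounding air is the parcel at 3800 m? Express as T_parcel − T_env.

Parcel:
  Dry to 3800 m: -9.8 × 3.4 km = -33.32°C, so T = -7.22°C.
Environment:
  Environment to 3800 m: -3.2 × 3.4 km = -10.88°C, so T = 15.22°C.
T_parcel − T_env = -7.22 − 15.22 = -22.44°C

-22.44°C (parcel cooler than environment)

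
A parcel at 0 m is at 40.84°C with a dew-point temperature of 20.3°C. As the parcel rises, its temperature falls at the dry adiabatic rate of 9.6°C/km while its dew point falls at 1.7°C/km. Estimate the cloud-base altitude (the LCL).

2600 m

T and T_d converge at 9.6 − 1.7 = 7.9°C per km
Height above start = (40.84 − 20.3) / 7.9 = 2.6 km
LCL altitude = 0 m + 2600 m = 2600 m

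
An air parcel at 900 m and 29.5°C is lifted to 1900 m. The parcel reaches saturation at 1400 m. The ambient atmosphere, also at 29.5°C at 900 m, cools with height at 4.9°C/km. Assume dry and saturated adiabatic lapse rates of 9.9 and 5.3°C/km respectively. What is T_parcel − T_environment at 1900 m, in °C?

-2.7°C (parcel cooler than environment)

Parcel:
  Dry to 1400 m: -9.9 × 0.5 km = -4.95°C, so T = 24.55°C.
  Saturated to 1900 m: -5.3 × 0.5 km = -2.65°C, so T = 21.9°C.
Environment:
  Environment to 1900 m: -4.9 × 1 km = -4.9°C, so T = 24.6°C.
T_parcel − T_env = 21.9 − 24.6 = -2.7°C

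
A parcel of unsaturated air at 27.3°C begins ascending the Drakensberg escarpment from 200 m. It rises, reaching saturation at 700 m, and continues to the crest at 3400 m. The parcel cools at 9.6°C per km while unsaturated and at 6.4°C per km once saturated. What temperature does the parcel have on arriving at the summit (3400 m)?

Dry to 700 m: -9.6 × 0.5 km = -4.8°C, so T = 22.5°C.
Saturated to 3400 m: -6.4 × 2.7 km = -17.28°C, so T = 5.22°C.

5.22°C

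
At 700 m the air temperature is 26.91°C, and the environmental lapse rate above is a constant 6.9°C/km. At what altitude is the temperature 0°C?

Height above start = (26.91 − 0) / 6.9 = 3.9 km
Altitude = 700 m + 3900 m = 4600 m

4600 m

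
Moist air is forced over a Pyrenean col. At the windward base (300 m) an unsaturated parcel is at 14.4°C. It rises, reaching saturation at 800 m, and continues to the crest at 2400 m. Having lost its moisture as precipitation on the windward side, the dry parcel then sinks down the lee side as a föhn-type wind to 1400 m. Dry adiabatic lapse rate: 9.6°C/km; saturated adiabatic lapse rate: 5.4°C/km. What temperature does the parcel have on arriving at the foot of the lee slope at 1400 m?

300–800 m, dry: Δz = 0.5 km ⇒ ΔT = -4.8°C; T = 9.6°C
800–2400 m, saturated: Δz = 1.6 km ⇒ ΔT = -8.64°C; T = 0.96°C
2400–1400 m, dry descent: Δz = 1 km ⇒ ΔT = +9.6°C; T = 10.56°C

10.56°C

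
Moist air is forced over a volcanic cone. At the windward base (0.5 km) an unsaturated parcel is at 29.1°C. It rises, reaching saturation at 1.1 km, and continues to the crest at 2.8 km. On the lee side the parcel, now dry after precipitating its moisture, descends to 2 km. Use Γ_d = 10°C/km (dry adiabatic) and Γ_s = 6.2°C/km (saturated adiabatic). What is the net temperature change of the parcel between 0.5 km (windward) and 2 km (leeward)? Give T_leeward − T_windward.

500 → 1100 m (dry, 10°C/km): ΔT = -10 × 0.6 = -6°C → T = 23.1°C
1100 → 2800 m (saturated, 6.2°C/km): ΔT = -6.2 × 1.7 = -10.54°C → T = 12.56°C
2800 → 2000 m (dry descent, 10°C/km): ΔT = +10 × 0.8 = +8°C → T = 20.56°C
Net change vs windward start: 20.56 − 29.1 = -8.54°C

-8.54°C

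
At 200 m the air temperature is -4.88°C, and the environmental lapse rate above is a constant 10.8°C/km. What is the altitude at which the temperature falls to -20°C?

Height above start = (-4.88 − (-20)) / 10.8 = 1.4 km
Altitude = 200 m + 1400 m = 1600 m

1600 m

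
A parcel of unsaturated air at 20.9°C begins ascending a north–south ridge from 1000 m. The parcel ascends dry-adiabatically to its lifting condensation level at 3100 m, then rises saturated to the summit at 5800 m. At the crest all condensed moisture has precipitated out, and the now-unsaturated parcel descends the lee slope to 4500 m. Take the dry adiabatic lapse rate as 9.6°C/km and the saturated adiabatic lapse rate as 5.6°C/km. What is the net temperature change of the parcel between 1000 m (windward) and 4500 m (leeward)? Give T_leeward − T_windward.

-22.8°C

From 1000 m to 3100 m (dry): cools by 9.6 × 2.1 = 20.16°C, giving 0.74°C.
From 3100 m to 5800 m (saturated): cools by 5.6 × 2.7 = 15.12°C, giving -14.38°C.
From 5800 m to 4500 m (dry descent): warms by 9.6 × 1.3 = 12.48°C, giving -1.9°C.
Net change vs windward start: -1.9 − 20.9 = -22.8°C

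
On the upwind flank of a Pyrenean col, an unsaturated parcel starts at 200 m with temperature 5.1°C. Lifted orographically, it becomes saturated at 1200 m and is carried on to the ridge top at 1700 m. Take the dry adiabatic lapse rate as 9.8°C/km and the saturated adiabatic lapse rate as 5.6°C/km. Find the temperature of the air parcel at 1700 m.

-7.5°C

Dry to 1200 m: -9.8 × 1 km = -9.8°C, so T = -4.7°C.
Saturated to 1700 m: -5.6 × 0.5 km = -2.8°C, so T = -7.5°C.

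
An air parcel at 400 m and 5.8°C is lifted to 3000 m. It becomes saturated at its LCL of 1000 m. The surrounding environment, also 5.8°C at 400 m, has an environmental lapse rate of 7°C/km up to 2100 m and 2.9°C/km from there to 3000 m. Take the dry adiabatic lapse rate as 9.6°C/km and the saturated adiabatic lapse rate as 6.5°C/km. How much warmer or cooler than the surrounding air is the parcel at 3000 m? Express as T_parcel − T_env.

Parcel:
  400–1000 m, dry: Δz = 0.6 km ⇒ ΔT = -5.76°C; T = 0.04°C
  1000–3000 m, saturated: Δz = 2 km ⇒ ΔT = -13°C; T = -12.96°C
Environment:
  400–2100 m, environment, lower layer: Δz = 1.7 km ⇒ ΔT = -11.9°C; T = -6.1°C
  2100–3000 m, environment, upper layer: Δz = 0.9 km ⇒ ΔT = -2.61°C; T = -8.71°C
T_parcel − T_env = -12.96 − (-8.71) = -4.25°C

-4.25°C (parcel cooler than environment)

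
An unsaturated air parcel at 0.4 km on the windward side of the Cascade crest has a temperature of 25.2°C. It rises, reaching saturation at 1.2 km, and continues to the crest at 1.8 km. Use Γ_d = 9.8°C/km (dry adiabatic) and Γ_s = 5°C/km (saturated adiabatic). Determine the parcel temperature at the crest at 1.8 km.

14.36°C

Dry to 1200 m: -9.8 × 0.8 km = -7.84°C, so T = 17.36°C.
Saturated to 1800 m: -5 × 0.6 km = -3°C, so T = 14.36°C.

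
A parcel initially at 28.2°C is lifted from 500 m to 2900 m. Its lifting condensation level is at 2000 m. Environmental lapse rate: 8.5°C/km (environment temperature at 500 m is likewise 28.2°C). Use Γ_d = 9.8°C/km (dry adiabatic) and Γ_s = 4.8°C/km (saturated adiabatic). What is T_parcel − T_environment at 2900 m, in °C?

+1.38°C (parcel warmer than environment)

Parcel:
  500–2000 m, dry: Δz = 1.5 km ⇒ ΔT = -14.7°C; T = 13.5°C
  2000–2900 m, saturated: Δz = 0.9 km ⇒ ΔT = -4.32°C; T = 9.18°C
Environment:
  500–2900 m, environment: Δz = 2.4 km ⇒ ΔT = -20.4°C; T = 7.8°C
T_parcel − T_env = 9.18 − 7.8 = +1.38°C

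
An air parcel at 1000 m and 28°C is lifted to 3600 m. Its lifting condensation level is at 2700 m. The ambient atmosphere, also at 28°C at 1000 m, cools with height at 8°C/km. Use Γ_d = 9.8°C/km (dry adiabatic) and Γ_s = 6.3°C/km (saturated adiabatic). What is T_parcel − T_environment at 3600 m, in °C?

-1.53°C (parcel cooler than environment)

Parcel:
  From 1000 m to 2700 m (dry): cools by 9.8 × 1.7 = 16.66°C, giving 11.34°C.
  From 2700 m to 3600 m (saturated): cools by 6.3 × 0.9 = 5.67°C, giving 5.67°C.
Environment:
  From 1000 m to 3600 m (environment): cools by 8 × 2.6 = 20.8°C, giving 7.2°C.
T_parcel − T_env = 5.67 − 7.2 = -1.53°C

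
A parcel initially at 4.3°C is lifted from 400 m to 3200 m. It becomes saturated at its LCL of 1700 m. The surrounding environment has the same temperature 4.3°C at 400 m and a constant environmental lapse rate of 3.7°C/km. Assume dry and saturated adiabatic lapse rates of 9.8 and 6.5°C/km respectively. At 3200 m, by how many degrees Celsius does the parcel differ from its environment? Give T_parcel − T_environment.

Parcel:
  400 → 1700 m (dry, 9.8°C/km): ΔT = -9.8 × 1.3 = -12.74°C → T = -8.44°C
  1700 → 3200 m (saturated, 6.5°C/km): ΔT = -6.5 × 1.5 = -9.75°C → T = -18.19°C
Environment:
  400 → 3200 m (environment, 3.7°C/km): ΔT = -3.7 × 2.8 = -10.36°C → T = -6.06°C
T_parcel − T_env = -18.19 − (-6.06) = -12.13°C

-12.13°C (parcel cooler than environment)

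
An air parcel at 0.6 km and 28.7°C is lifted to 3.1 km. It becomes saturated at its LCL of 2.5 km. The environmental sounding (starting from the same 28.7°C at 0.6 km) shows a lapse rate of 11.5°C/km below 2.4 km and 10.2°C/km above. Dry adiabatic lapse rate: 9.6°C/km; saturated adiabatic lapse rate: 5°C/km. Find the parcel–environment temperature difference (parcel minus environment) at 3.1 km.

Parcel:
  From 600 m to 2500 m (dry): cools by 9.6 × 1.9 = 18.24°C, giving 10.46°C.
  From 2500 m to 3100 m (saturated): cools by 5 × 0.6 = 3°C, giving 7.46°C.
Environment:
  From 600 m to 2400 m (environment, lower layer): cools by 11.5 × 1.8 = 20.7°C, giving 8°C.
  From 2400 m to 3100 m (environment, upper layer): cools by 10.2 × 0.7 = 7.14°C, giving 0.86°C.
T_parcel − T_env = 7.46 − 0.86 = +6.6°C

+6.6°C (parcel warmer than environment)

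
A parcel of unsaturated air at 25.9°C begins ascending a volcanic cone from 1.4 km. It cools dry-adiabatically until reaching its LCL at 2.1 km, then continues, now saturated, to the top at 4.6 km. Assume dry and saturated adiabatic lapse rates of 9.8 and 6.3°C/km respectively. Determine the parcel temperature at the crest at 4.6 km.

3.29°C

1400–2100 m, dry: Δz = 0.7 km ⇒ ΔT = -6.86°C; T = 19.04°C
2100–4600 m, saturated: Δz = 2.5 km ⇒ ΔT = -15.75°C; T = 3.29°C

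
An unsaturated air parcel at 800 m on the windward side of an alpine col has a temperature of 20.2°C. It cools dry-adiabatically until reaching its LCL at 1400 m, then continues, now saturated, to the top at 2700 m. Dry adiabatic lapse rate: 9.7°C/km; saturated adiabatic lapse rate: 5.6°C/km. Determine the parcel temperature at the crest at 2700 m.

From 800 m to 1400 m (dry): cools by 9.7 × 0.6 = 5.82°C, giving 14.38°C.
From 1400 m to 2700 m (saturated): cools by 5.6 × 1.3 = 7.28°C, giving 7.1°C.

7.1°C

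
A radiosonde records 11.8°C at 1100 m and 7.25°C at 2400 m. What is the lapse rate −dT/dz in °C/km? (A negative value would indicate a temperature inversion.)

Γ = −ΔT/Δz = (11.8 − 7.25) / (2400 − 1100) m
  = 4.55°C / 1.3 km = 3.5°C/km

3.5°C/km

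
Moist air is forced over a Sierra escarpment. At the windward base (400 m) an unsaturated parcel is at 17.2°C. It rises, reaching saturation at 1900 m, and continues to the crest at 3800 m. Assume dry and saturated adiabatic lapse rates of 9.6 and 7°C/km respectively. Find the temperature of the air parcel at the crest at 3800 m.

Dry to 1900 m: -9.6 × 1.5 km = -14.4°C, so T = 2.8°C.
Saturated to 3800 m: -7 × 1.9 km = -13.3°C, so T = -10.5°C.

-10.5°C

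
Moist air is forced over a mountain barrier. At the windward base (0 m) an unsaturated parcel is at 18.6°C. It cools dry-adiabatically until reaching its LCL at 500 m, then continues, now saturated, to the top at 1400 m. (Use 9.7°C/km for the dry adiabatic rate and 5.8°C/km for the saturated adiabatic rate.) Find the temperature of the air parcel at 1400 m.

0 → 500 m (dry, 9.7°C/km): ΔT = -9.7 × 0.5 = -4.85°C → T = 13.75°C
500 → 1400 m (saturated, 5.8°C/km): ΔT = -5.8 × 0.9 = -5.22°C → T = 8.53°C

8.53°C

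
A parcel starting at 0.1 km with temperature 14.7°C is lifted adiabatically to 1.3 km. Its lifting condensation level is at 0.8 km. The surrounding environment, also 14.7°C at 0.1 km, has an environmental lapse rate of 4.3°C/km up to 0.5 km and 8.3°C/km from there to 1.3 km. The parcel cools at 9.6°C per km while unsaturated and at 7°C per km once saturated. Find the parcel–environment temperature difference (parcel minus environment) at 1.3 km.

-1.86°C (parcel cooler than environment)

Parcel:
  Dry to 800 m: -9.6 × 0.7 km = -6.72°C, so T = 7.98°C.
  Saturated to 1300 m: -7 × 0.5 km = -3.5°C, so T = 4.48°C.
Environment:
  Environment, lower layer to 500 m: -4.3 × 0.4 km = -1.72°C, so T = 12.98°C.
  Environment, upper layer to 1300 m: -8.3 × 0.8 km = -6.64°C, so T = 6.34°C.
T_parcel − T_env = 4.48 − 6.34 = -1.86°C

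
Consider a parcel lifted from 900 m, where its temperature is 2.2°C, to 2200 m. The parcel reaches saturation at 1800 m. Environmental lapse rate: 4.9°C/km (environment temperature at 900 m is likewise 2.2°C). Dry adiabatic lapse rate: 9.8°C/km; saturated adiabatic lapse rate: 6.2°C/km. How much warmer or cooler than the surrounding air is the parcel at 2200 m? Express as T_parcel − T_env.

Parcel:
  900 → 1800 m (dry, 9.8°C/km): ΔT = -9.8 × 0.9 = -8.82°C → T = -6.62°C
  1800 → 2200 m (saturated, 6.2°C/km): ΔT = -6.2 × 0.4 = -2.48°C → T = -9.1°C
Environment:
  900 → 2200 m (environment, 4.9°C/km): ΔT = -4.9 × 1.3 = -6.37°C → T = -4.17°C
T_parcel − T_env = -9.1 − (-4.17) = -4.93°C

-4.93°C (parcel cooler than environment)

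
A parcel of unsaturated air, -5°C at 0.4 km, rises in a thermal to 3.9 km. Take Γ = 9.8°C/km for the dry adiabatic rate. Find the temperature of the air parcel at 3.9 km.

-39.3°C

Dry adiabatic to 3900 m: -9.8 × 3.5 km = -34.3°C, so T = -39.3°C.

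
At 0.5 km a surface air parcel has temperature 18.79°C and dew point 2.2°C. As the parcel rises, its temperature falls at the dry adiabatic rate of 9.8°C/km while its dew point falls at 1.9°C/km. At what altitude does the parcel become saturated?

2.6 km

T and T_d converge at 9.8 − 1.9 = 7.9°C per km
Height above start = (18.79 − 2.2) / 7.9 = 2.1 km
LCL altitude = 500 m + 2100 m = 2600 m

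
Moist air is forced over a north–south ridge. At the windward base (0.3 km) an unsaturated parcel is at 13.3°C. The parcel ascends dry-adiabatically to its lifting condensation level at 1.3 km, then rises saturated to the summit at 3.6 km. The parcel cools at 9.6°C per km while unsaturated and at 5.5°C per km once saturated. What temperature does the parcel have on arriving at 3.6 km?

300 → 1300 m (dry, 9.6°C/km): ΔT = -9.6 × 1 = -9.6°C → T = 3.7°C
1300 → 3600 m (saturated, 5.5°C/km): ΔT = -5.5 × 2.3 = -12.65°C → T = -8.95°C

-8.95°C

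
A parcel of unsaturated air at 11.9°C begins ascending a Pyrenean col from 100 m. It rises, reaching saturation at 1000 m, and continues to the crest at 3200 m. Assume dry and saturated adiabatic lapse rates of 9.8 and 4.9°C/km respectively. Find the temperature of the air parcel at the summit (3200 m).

-7.7°C

100–1000 m, dry: Δz = 0.9 km ⇒ ΔT = -8.82°C; T = 3.08°C
1000–3200 m, saturated: Δz = 2.2 km ⇒ ΔT = -10.78°C; T = -7.7°C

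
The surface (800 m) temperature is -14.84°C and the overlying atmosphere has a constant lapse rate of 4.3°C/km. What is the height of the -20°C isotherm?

2000 m

Height above start = (-14.84 − (-20)) / 4.3 = 1.2 km
Altitude = 800 m + 1200 m = 2000 m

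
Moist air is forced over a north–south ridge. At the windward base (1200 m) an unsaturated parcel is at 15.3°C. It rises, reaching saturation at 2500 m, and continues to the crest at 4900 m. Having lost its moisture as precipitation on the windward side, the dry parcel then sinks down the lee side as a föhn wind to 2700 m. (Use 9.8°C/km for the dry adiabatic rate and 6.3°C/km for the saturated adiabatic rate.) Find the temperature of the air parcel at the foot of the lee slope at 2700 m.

1200–2500 m, dry: Δz = 1.3 km ⇒ ΔT = -12.74°C; T = 2.56°C
2500–4900 m, saturated: Δz = 2.4 km ⇒ ΔT = -15.12°C; T = -12.56°C
4900–2700 m, dry descent: Δz = 2.2 km ⇒ ΔT = +21.56°C; T = 9°C

9°C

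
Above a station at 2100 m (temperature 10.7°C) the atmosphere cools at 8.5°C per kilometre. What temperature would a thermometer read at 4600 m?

-10.55°C

From 2100 m to 4600 m (environmental): cools by 8.5 × 2.5 = 21.25°C, giving -10.55°C.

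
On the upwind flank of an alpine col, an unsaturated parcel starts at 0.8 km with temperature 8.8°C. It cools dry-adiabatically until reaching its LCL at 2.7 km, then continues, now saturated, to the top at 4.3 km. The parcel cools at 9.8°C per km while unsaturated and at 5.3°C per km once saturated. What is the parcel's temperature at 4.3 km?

-18.3°C

Dry to 2700 m: -9.8 × 1.9 km = -18.62°C, so T = -9.82°C.
Saturated to 4300 m: -5.3 × 1.6 km = -8.48°C, so T = -18.3°C.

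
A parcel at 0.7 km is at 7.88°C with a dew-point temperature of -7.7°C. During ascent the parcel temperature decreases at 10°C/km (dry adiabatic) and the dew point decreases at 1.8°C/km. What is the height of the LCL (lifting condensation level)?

T and T_d converge at 10 − 1.8 = 8.2°C per km
Height above start = (7.88 − (-7.7)) / 8.2 = 1.9 km
LCL altitude = 700 m + 1900 m = 2600 m

2.6 km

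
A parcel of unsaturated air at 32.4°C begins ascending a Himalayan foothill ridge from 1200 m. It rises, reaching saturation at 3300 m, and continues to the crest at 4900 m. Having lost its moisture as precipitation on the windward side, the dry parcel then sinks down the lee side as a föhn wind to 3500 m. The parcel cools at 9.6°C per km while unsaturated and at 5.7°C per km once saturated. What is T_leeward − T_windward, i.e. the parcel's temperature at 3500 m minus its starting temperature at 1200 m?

From 1200 m to 3300 m (dry): cools by 9.6 × 2.1 = 20.16°C, giving 12.24°C.
From 3300 m to 4900 m (saturated): cools by 5.7 × 1.6 = 9.12°C, giving 3.12°C.
From 4900 m to 3500 m (dry descent): warms by 9.6 × 1.4 = 13.44°C, giving 16.56°C.
Net change vs windward start: 16.56 − 32.4 = -15.84°C

-15.84°C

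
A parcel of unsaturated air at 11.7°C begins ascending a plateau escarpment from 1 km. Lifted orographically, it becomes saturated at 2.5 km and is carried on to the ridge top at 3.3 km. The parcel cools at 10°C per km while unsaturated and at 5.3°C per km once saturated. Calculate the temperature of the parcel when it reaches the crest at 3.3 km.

From 1000 m to 2500 m (dry): cools by 10 × 1.5 = 15°C, giving -3.3°C.
From 2500 m to 3300 m (saturated): cools by 5.3 × 0.8 = 4.24°C, giving -7.54°C.

-7.54°C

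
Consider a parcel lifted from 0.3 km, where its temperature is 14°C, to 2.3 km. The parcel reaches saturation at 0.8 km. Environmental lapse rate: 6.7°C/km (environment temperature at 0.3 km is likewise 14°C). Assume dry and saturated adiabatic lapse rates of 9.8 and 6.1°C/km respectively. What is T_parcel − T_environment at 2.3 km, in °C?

-0.65°C (parcel cooler than environment)

Parcel:
  300 → 800 m (dry, 9.8°C/km): ΔT = -9.8 × 0.5 = -4.9°C → T = 9.1°C
  800 → 2300 m (saturated, 6.1°C/km): ΔT = -6.1 × 1.5 = -9.15°C → T = -0.05°C
Environment:
  300 → 2300 m (environment, 6.7°C/km): ΔT = -6.7 × 2 = -13.4°C → T = 0.6°C
T_parcel − T_env = -0.05 − 0.6 = -0.65°C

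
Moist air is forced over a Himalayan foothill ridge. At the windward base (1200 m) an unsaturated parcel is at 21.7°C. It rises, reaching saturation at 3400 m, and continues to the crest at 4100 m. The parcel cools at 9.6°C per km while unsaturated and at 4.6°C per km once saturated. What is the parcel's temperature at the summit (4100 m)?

1200–3400 m, dry: Δz = 2.2 km ⇒ ΔT = -21.12°C; T = 0.58°C
3400–4100 m, saturated: Δz = 0.7 km ⇒ ΔT = -3.22°C; T = -2.64°C

-2.64°C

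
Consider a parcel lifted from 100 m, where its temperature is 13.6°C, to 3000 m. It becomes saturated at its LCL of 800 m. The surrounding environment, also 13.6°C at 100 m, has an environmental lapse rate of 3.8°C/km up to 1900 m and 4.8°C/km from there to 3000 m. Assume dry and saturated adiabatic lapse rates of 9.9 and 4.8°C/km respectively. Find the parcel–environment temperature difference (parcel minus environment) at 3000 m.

Parcel:
  100–800 m, dry: Δz = 0.7 km ⇒ ΔT = -6.93°C; T = 6.67°C
  800–3000 m, saturated: Δz = 2.2 km ⇒ ΔT = -10.56°C; T = -3.89°C
Environment:
  100–1900 m, environment, lower layer: Δz = 1.8 km ⇒ ΔT = -6.84°C; T = 6.76°C
  1900–3000 m, environment, upper layer: Δz = 1.1 km ⇒ ΔT = -5.28°C; T = 1.48°C
T_parcel − T_env = -3.89 − 1.48 = -5.37°C

-5.37°C (parcel cooler than environment)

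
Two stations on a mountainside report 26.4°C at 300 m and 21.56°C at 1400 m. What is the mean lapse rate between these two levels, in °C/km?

4.4°C/km

Γ = −ΔT/Δz = (26.4 − 21.56) / (1400 − 300) m
  = 4.84°C / 1.1 km = 4.4°C/km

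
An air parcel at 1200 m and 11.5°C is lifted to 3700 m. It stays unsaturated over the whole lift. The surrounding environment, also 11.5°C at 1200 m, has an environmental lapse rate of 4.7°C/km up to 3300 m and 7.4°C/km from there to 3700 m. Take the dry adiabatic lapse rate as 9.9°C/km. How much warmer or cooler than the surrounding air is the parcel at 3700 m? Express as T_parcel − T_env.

-11.92°C (parcel cooler than environment)

Parcel:
  Dry to 3700 m: -9.9 × 2.5 km = -24.75°C, so T = -13.25°C.
Environment:
  Environment, lower layer to 3300 m: -4.7 × 2.1 km = -9.87°C, so T = 1.63°C.
  Environment, upper layer to 3700 m: -7.4 × 0.4 km = -2.96°C, so T = -1.33°C.
T_parcel − T_env = -13.25 − (-1.33) = -11.92°C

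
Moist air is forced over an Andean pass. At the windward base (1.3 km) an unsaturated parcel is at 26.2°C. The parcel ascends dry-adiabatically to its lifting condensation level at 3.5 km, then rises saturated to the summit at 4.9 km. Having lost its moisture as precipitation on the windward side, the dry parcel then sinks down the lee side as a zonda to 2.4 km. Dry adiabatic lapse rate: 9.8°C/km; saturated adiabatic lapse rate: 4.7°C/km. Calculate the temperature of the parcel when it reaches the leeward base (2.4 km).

22.56°C

Dry to 3500 m: -9.8 × 2.2 km = -21.56°C, so T = 4.64°C.
Saturated to 4900 m: -4.7 × 1.4 km = -6.58°C, so T = -1.94°C.
Dry descent to 2400 m: +9.8 × 2.5 km = +24.5°C, so T = 22.56°C.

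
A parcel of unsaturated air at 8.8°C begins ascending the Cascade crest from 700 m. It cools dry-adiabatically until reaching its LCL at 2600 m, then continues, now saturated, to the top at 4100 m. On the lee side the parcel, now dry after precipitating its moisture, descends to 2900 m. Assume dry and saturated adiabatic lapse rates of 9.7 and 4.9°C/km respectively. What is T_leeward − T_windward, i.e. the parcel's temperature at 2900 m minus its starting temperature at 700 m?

700–2600 m, dry: Δz = 1.9 km ⇒ ΔT = -18.43°C; T = -9.63°C
2600–4100 m, saturated: Δz = 1.5 km ⇒ ΔT = -7.35°C; T = -16.98°C
4100–2900 m, dry descent: Δz = 1.2 km ⇒ ΔT = +11.64°C; T = -5.34°C
Net change vs windward start: -5.34 − 8.8 = -14.14°C

-14.14°C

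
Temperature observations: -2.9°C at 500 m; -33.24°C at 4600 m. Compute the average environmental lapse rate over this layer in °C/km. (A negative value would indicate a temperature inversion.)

Γ = −ΔT/Δz = (-2.9 − (-33.24)) / (4600 − 500) m
  = 30.34°C / 4.1 km = 7.4°C/km

7.4°C/km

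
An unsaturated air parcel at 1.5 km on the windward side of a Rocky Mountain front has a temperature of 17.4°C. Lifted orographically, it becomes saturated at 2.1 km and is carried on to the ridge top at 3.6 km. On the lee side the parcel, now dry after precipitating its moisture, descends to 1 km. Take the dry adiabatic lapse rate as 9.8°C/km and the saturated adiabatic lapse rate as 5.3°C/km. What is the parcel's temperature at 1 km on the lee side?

1500–2100 m, dry: Δz = 0.6 km ⇒ ΔT = -5.88°C; T = 11.52°C
2100–3600 m, saturated: Δz = 1.5 km ⇒ ΔT = -7.95°C; T = 3.57°C
3600–1000 m, dry descent: Δz = 2.6 km ⇒ ΔT = +25.48°C; T = 29.05°C

29.05°C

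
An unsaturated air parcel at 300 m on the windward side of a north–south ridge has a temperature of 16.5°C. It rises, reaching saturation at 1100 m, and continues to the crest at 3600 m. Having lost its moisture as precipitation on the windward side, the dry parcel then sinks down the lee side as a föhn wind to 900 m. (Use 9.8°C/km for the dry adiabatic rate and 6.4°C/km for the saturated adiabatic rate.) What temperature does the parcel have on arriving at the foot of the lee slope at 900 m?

300–1100 m, dry: Δz = 0.8 km ⇒ ΔT = -7.84°C; T = 8.66°C
1100–3600 m, saturated: Δz = 2.5 km ⇒ ΔT = -16°C; T = -7.34°C
3600–900 m, dry descent: Δz = 2.7 km ⇒ ΔT = +26.46°C; T = 19.12°C

19.12°C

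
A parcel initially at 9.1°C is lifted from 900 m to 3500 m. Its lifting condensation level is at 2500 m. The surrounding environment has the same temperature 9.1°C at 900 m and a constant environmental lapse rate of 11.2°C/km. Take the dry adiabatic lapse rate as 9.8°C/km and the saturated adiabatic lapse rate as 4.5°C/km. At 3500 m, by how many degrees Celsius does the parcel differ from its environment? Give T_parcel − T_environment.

+8.94°C (parcel warmer than environment)

Parcel:
  900 → 2500 m (dry, 9.8°C/km): ΔT = -9.8 × 1.6 = -15.68°C → T = -6.58°C
  2500 → 3500 m (saturated, 4.5°C/km): ΔT = -4.5 × 1 = -4.5°C → T = -11.08°C
Environment:
  900 → 3500 m (environment, 11.2°C/km): ΔT = -11.2 × 2.6 = -29.12°C → T = -20.02°C
T_parcel − T_env = -11.08 − (-20.02) = +8.94°C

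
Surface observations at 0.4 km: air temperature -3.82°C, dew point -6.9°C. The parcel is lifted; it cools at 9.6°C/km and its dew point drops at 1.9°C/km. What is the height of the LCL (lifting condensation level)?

T and T_d converge at 9.6 − 1.9 = 7.7°C per km
Height above start = (-3.82 − (-6.9)) / 7.7 = 0.4 km
LCL altitude = 400 m + 400 m = 800 m

0.8 km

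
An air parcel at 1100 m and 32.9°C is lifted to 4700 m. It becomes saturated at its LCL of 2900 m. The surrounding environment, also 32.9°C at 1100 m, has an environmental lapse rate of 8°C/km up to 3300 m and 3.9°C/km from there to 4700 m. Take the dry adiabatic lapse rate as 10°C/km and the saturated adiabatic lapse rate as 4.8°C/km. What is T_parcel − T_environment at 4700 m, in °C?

Parcel:
  1100–2900 m, dry: Δz = 1.8 km ⇒ ΔT = -18°C; T = 14.9°C
  2900–4700 m, saturated: Δz = 1.8 km ⇒ ΔT = -8.64°C; T = 6.26°C
Environment:
  1100–3300 m, environment, lower layer: Δz = 2.2 km ⇒ ΔT = -17.6°C; T = 15.3°C
  3300–4700 m, environment, upper layer: Δz = 1.4 km ⇒ ΔT = -5.46°C; T = 9.84°C
T_parcel − T_env = 6.26 − 9.84 = -3.58°C

-3.58°C (parcel cooler than environment)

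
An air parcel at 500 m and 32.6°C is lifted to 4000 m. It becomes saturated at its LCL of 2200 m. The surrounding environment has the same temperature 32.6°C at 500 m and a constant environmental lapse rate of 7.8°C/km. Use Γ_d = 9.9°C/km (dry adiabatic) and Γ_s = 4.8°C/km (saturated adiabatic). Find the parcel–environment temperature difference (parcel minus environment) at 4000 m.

Parcel:
  From 500 m to 2200 m (dry): cools by 9.9 × 1.7 = 16.83°C, giving 15.77°C.
  From 2200 m to 4000 m (saturated): cools by 4.8 × 1.8 = 8.64°C, giving 7.13°C.
Environment:
  From 500 m to 4000 m (environment): cools by 7.8 × 3.5 = 27.3°C, giving 5.3°C.
T_parcel − T_env = 7.13 − 5.3 = +1.83°C

+1.83°C (parcel warmer than environment)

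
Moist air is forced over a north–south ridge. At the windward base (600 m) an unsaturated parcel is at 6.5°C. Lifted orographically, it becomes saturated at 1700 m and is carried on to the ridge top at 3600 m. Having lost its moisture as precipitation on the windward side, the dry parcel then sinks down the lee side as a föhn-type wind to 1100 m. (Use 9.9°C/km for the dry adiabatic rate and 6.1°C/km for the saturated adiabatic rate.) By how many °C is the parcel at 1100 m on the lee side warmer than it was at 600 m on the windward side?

+2.27°C

600 → 1700 m (dry, 9.9°C/km): ΔT = -9.9 × 1.1 = -10.89°C → T = -4.39°C
1700 → 3600 m (saturated, 6.1°C/km): ΔT = -6.1 × 1.9 = -11.59°C → T = -15.98°C
3600 → 1100 m (dry descent, 9.9°C/km): ΔT = +9.9 × 2.5 = +24.75°C → T = 8.77°C
Net change vs windward start: 8.77 − 6.5 = +2.27°C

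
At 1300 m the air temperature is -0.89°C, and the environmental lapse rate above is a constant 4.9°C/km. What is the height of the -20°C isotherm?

5200 m

Height above start = (-0.89 − (-20)) / 4.9 = 3.9 km
Altitude = 1300 m + 3900 m = 5200 m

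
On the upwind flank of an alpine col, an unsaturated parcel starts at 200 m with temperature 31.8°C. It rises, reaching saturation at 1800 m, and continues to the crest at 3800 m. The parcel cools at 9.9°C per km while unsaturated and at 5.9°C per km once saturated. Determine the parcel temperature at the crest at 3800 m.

4.16°C

200 → 1800 m (dry, 9.9°C/km): ΔT = -9.9 × 1.6 = -15.84°C → T = 15.96°C
1800 → 3800 m (saturated, 5.9°C/km): ΔT = -5.9 × 2 = -11.8°C → T = 4.16°C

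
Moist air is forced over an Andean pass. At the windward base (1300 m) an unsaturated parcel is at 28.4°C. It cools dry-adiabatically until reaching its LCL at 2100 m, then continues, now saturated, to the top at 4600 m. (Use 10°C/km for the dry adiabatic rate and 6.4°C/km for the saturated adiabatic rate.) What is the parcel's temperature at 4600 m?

1300 → 2100 m (dry, 10°C/km): ΔT = -10 × 0.8 = -8°C → T = 20.4°C
2100 → 4600 m (saturated, 6.4°C/km): ΔT = -6.4 × 2.5 = -16°C → T = 4.4°C

4.4°C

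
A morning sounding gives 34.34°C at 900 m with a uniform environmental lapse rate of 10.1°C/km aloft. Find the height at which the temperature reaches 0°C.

Height above start = (34.34 − 0) / 10.1 = 3.4 km
Altitude = 900 m + 3400 m = 4300 m

4300 m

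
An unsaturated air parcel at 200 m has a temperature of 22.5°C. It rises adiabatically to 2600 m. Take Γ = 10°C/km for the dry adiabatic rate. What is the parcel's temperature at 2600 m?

-1.5°C

200 → 2600 m (dry adiabatic, 10°C/km): ΔT = -10 × 2.4 = -24°C → T = -1.5°C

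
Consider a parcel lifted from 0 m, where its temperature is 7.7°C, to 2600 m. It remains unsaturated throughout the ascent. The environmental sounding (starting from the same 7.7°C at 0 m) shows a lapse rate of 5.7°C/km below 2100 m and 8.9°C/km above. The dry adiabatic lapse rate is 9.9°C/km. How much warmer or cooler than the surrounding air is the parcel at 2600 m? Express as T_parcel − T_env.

Parcel:
  0 → 2600 m (dry, 9.9°C/km): ΔT = -9.9 × 2.6 = -25.74°C → T = -18.04°C
Environment:
  0 → 2100 m (environment, lower layer, 5.7°C/km): ΔT = -5.7 × 2.1 = -11.97°C → T = -4.27°C
  2100 → 2600 m (environment, upper layer, 8.9°C/km): ΔT = -8.9 × 0.5 = -4.45°C → T = -8.72°C
T_parcel − T_env = -18.04 − (-8.72) = -9.32°C

-9.32°C (parcel cooler than environment)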